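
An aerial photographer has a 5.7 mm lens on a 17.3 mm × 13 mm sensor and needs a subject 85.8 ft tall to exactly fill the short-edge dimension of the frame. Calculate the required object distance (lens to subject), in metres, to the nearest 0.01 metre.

W: 85.8 ft × 304.8 mm/ft = 26151.84 mm.
Magnification m = h/W = dᵢ/dₒ; combined with 1/f = 1/dₒ + 1/dᵢ this gives dₒ = f·(1 + W/h).
dₒ = 5.7 mm × (1 + 26151.8/13) = 5.7 × 2012.6799 ≈ 11472.276 mm = 11.4723 m.

11.47 m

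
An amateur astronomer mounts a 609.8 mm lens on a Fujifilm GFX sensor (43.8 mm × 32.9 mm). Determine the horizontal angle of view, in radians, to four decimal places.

Angle of view α = 2·arctan(w/2f) with w = 43.8 mm and f = 609.8 mm.
w/2f = 0.03591; arctan(0.03591) ≈ 0.0359 rad, so α ≈ 0.0718 rad.

0.0718 rad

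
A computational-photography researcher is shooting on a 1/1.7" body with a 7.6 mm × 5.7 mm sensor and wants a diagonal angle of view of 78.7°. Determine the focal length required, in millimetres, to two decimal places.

Sensor diagonal = √(7.6² + 5.7²) = √90.2500 ≈ 9.5000 mm.
From α = 2·arctan(d/2f) we get f = d / (2·tan(α/2)).
With d = 9.5000 mm and α/2 = 39.35°, tan(α/2) ≈ 0.81995, so f ≈ 9.5000 / 1.63990 ≈ 5.7930 mm.

5.79 mm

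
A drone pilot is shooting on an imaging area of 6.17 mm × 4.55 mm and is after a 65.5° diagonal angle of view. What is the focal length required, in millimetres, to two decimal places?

Sensor diagonal = √(6.17² + 4.55²) = √58.7714 ≈ 7.6663 mm.
From α = 2·arctan(d/2f) we get f = d / (2·tan(α/2)).
With d = 7.6663 mm and α/2 = 32.75°, tan(α/2) ≈ 0.64322, so f ≈ 7.6663 / 1.28644 ≈ 5.9593 mm.

5.96 mm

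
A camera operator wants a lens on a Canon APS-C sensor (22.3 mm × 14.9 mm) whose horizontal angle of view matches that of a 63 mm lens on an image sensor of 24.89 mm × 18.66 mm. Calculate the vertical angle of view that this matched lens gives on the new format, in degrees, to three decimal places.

15.038°

Equal horizontal AOV ⇒ f₂ = f₁ · 22.3/24.89 = 63 × 0.89594 ≈ 56.4444 mm.
Vertical AOV on the new format = 2·arctan(14.9 / (2 × 56.4444)) = 2·arctan(0.13199) ≈ 15.0378°.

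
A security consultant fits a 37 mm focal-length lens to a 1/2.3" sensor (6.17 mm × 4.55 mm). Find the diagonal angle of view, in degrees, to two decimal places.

Sensor diagonal = √(6.17² + 4.55²) = √58.7714 ≈ 7.6663 mm.
Angle of view α = 2·arctan(d/2f) with d = 7.6663 mm and f = 37 mm.
d/2f = 0.10360; arctan(0.10360) ≈ 5.9146°, so α ≈ 11.8293°.

11.83°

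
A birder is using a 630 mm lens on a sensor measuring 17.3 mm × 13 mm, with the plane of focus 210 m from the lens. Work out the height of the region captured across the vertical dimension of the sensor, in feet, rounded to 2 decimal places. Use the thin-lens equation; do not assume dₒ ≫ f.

dₒ: 210 m = 210000 mm.
Similar triangles through the lens centre give W/dₒ = h/dᵢ; with 1/f = 1/dₒ + 1/dᵢ this gives W = h·(dₒ − f)/f.
W = 13 mm × (210000 − 630) / 630 = 13 × 332.3333 ≈ 4320.333 mm = 4320.333/304.8 ft = 14.1743 ft.

14.17 ft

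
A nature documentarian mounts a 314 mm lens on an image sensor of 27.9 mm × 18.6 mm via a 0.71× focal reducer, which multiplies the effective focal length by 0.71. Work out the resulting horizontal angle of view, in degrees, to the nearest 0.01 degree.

7.16°

Effective focal length f = 314 × 0.71 = 222.94 mm.
α = 2·arctan(27.9 / (2 × 222.94)) = 2·arctan(0.06257) ≈ 7.1610°.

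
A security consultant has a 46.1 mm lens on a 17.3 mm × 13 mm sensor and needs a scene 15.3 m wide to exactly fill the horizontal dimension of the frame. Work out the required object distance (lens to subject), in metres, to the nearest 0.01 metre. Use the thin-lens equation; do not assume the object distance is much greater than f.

40.82 m

W: 15.3 m = 15300 mm.
Magnification m = w/W = dᵢ/dₒ; combined with 1/f = 1/dₒ + 1/dᵢ this gives dₒ = f·(1 + W/w).
dₒ = 46.1 mm × (1 + 15300/17.3) = 46.1 × 885.3931 ≈ 40816.620 mm = 40.8166 m.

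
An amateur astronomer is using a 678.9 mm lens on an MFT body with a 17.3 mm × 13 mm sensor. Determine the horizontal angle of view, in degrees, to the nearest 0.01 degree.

1.46°

Angle of view α = 2·arctan(w/2f) with w = 17.3 mm and f = 678.9 mm.
w/2f = 0.01274; arctan(0.01274) ≈ 0.7300°, so α ≈ 1.4600°.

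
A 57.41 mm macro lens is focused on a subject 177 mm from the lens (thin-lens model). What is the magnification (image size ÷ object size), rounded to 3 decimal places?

Thin lens: 1/f = 1/dₒ + 1/dᵢ → 1/dᵢ = 1/57.41 − 1/177 = 0.0117689 mm⁻¹, so dᵢ ≈ 84.9701 mm.
Magnification m = dᵢ/dₒ = 84.9701/177 ≈ 0.48006.

0.480×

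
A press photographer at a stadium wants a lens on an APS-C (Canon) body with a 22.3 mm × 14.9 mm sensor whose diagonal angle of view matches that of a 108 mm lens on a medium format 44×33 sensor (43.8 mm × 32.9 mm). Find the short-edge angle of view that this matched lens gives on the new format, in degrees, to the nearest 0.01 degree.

16.04°

Sensor diagonal = √(43.8² + 32.9²) = √3000.8500 ≈ 54.7800 mm.
Sensor diagonal = √(22.3² + 14.9²) = √719.3000 ≈ 26.8198 mm.
Equal diagonal AOV ⇒ f₂ = f₁ · 26.8198/54.7800 = 108 × 0.48959 ≈ 52.8758 mm.
Short-edge AOV on the new format = 2·arctan(14.9 / (2 × 52.8758)) = 2·arctan(0.14090) ≈ 16.0399°.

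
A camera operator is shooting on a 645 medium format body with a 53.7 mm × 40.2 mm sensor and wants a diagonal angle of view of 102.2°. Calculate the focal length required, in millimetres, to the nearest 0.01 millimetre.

27.06 mm

Sensor diagonal = √(53.7² + 40.2²) = √4499.7300 ≈ 67.0800 mm.
From α = 2·arctan(d/2f) we get f = d / (2·tan(α/2)).
With d = 67.0800 mm and α/2 = 51.1°, tan(α/2) ≈ 1.23931, so f ≈ 67.0800 / 2.47863 ≈ 27.0634 mm.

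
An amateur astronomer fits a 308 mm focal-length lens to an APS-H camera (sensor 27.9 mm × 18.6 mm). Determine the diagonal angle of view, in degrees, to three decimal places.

Sensor diagonal = √(27.9² + 18.6²) = √1124.3700 ≈ 33.5316 mm.
Angle of view α = 2·arctan(d/2f) with d = 33.5316 mm and f = 308 mm.
d/2f = 0.05443; arctan(0.05443) ≈ 3.1158°, so α ≈ 6.2316°.

6.232°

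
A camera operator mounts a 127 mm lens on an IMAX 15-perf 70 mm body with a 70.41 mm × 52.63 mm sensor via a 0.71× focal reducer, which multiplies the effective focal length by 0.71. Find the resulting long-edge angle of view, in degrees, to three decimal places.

42.654°

Effective focal length f = 127 × 0.71 = 90.17 mm.
α = 2·arctan(70.41 / (2 × 90.17)) = 2·arctan(0.39043) ≈ 42.6542°.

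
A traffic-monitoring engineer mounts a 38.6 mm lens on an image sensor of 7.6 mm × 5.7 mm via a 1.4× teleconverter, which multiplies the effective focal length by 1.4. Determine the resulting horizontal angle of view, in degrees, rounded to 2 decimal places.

8.04°

Effective focal length f = 38.6 × 1.4 = 54.04 mm.
α = 2·arctan(7.6 / (2 × 54.04)) = 2·arctan(0.07032) ≈ 8.0446°.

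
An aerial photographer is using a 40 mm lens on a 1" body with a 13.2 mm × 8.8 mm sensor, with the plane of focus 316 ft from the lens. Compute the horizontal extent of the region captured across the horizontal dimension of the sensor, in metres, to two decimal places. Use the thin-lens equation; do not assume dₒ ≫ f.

31.77 m

dₒ: 316 ft × 304.8 mm/ft = 96316.80 mm.
Similar triangles through the lens centre give W/dₒ = w/dᵢ; with 1/f = 1/dₒ + 1/dᵢ this gives W = w·(dₒ − f)/f.
W = 13.2 mm × (96316.8 − 40) / 40 = 13.2 × 2406.9199 ≈ 31771.343 mm = 31.7713 m.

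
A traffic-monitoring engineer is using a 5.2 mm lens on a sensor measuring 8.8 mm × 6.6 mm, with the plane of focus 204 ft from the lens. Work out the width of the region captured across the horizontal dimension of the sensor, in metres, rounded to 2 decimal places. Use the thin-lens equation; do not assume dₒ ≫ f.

dₒ: 204 ft × 304.8 mm/ft = 62179.20 mm.
Similar triangles through the lens centre give W/dₒ = w/dᵢ; with 1/f = 1/dₒ + 1/dᵢ this gives W = w·(dₒ − f)/f.
W = 8.8 mm × (62179.2 − 5.2) / 5.2 = 8.8 × 11956.5381 ≈ 105217.535 mm = 105.218 m.

105.22 m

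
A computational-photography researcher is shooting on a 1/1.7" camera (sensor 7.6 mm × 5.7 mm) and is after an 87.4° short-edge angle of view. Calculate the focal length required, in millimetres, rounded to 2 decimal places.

From α = 2·arctan(h/2f) we get f = h / (2·tan(α/2)).
With h = 5.7 mm and α/2 = 43.7°, tan(α/2) ≈ 0.95562, so f ≈ 5.7 / 1.91124 ≈ 2.9824 mm.

2.98 mm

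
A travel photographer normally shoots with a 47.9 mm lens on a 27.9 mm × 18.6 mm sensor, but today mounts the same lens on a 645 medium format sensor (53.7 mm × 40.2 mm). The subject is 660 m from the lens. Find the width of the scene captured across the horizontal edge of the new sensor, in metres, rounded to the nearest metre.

The focal length stays 47.9 mm; the relevant sensor dimension is now w = 53.7 mm. Object distance dₒ = 660 m = 660000 mm.
Thin-lens field width W = w·(dₒ − f)/f = 53.7 × (660000 − 47.9)/47.9 ≈ 739862.793 mm = 739.863 m.

740 m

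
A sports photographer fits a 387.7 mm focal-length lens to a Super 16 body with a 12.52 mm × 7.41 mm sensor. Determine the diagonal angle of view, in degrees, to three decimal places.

Sensor diagonal = √(12.52² + 7.41²) = √211.6585 ≈ 14.5485 mm.
Angle of view α = 2·arctan(d/2f) with d = 14.5485 mm and f = 387.7 mm.
d/2f = 0.01876; arctan(0.01876) ≈ 1.0749°, so α ≈ 2.1498°.

2.150°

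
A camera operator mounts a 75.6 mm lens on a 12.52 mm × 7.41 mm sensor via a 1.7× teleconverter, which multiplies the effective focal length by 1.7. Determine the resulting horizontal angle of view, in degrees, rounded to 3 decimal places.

Effective focal length f = 75.6 × 1.7 = 128.52 mm.
α = 2·arctan(12.52 / (2 × 128.52)) = 2·arctan(0.04871) ≈ 5.5772°.

5.577°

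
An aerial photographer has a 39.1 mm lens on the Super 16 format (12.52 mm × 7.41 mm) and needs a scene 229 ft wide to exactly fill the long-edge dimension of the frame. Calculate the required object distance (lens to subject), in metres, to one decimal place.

218.0 m

W: 229 ft × 304.8 mm/ft = 69799.20 mm.
Magnification m = w/W = dᵢ/dₒ; combined with 1/f = 1/dₒ + 1/dᵢ this gives dₒ = f·(1 + W/w).
dₒ = 39.1 mm × (1 + 69799.2/12.52) = 39.1 × 5576.0158 ≈ 218022.218 mm = 218.022 m.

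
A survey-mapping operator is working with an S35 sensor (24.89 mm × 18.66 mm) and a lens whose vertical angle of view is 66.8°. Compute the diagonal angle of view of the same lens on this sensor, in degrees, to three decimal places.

From the vertical AOV: f = 18.66 / (2·tan(33.4°)) = 18.66 / 1.31876 ≈ 14.1497 mm.
Sensor diagonal = √(24.89² + 18.66²) = √967.7077 ≈ 31.1080 mm.
Diagonal AOV = 2·arctan(31.1080 / (2 × 14.1497)) = 2·arctan(1.09925) ≈ 95.4136°.

95.414°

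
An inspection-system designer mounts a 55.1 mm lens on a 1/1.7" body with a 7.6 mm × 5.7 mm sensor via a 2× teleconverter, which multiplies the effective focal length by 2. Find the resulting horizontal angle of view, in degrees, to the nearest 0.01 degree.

3.95°

Effective focal length f = 55.1 × 2 = 110.2 mm.
α = 2·arctan(7.6 / (2 × 110.2)) = 2·arctan(0.03448) ≈ 3.9499°.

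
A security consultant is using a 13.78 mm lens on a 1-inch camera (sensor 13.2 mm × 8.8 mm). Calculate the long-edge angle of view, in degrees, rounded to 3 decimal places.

51.185°

Angle of view α = 2·arctan(w/2f) with w = 13.2 mm and f = 13.78 mm.
w/2f = 0.47896; arctan(0.47896) ≈ 25.5923°, so α ≈ 51.1846°.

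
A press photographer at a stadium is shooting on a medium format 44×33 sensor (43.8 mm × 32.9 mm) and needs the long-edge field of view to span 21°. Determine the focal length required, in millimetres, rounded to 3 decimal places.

118.162 mm

From α = 2·arctan(w/2f) we get f = w / (2·tan(α/2)).
With w = 43.8 mm and α/2 = 10.5°, tan(α/2) ≈ 0.18534, so f ≈ 43.8 / 0.37068 ≈ 118.1618 mm.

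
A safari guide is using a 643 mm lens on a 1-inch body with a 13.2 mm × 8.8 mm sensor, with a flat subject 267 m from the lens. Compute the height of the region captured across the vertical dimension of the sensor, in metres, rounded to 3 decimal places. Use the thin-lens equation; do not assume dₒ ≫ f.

dₒ: 267 m = 267000 mm.
Similar triangles through the lens centre give W/dₒ = h/dᵢ; with 1/f = 1/dₒ + 1/dᵢ this gives W = h·(dₒ − f)/f.
W = 8.8 mm × (267000 − 643) / 643 = 8.8 × 414.2411 ≈ 3645.321 mm = 3.64532 m.

3.645 m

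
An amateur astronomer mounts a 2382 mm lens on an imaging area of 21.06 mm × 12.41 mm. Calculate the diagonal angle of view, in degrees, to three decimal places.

0.588°

Sensor diagonal = √(21.06² + 12.41²) = √597.5317 ≈ 24.4445 mm.
Angle of view α = 2·arctan(d/2f) with d = 24.4445 mm and f = 2382 mm.
d/2f = 0.00513; arctan(0.00513) ≈ 0.2940°, so α ≈ 0.5880°.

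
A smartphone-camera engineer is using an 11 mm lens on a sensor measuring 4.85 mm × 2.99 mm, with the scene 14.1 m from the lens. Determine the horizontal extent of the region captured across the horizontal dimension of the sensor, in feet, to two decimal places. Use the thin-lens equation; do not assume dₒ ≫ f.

dₒ: 14.1 m = 14100 mm.
Similar triangles through the lens centre give W/dₒ = w/dᵢ; with 1/f = 1/dₒ + 1/dᵢ this gives W = w·(dₒ − f)/f.
W = 4.85 mm × (14100 − 11) / 11 = 4.85 × 1280.8182 ≈ 6211.968 mm = 6211.968/304.8 ft = 20.3805 ft.

20.38 ft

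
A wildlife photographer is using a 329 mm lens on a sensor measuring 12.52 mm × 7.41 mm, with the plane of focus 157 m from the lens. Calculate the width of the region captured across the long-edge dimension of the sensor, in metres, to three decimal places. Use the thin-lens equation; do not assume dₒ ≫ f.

dₒ: 157 m = 157000 mm.
Similar triangles through the lens centre give W/dₒ = w/dᵢ; with 1/f = 1/dₒ + 1/dᵢ this gives W = w·(dₒ − f)/f.
W = 12.52 mm × (157000 − 329) / 329 = 12.52 × 476.2036 ≈ 5962.070 mm = 5.96207 m.

5.962 m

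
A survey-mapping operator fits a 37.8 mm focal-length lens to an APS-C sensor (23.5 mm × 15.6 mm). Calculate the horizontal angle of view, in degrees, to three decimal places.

Angle of view α = 2·arctan(w/2f) with w = 23.5 mm and f = 37.8 mm.
w/2f = 0.31085; arctan(0.31085) ≈ 17.2677°, so α ≈ 34.5354°.

34.535°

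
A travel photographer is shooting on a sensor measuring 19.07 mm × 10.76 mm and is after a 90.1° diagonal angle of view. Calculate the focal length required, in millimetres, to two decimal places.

10.93 mm

Sensor diagonal = √(19.07² + 10.76²) = √479.4425 ≈ 21.8962 mm.
From α = 2·arctan(d/2f) we get f = d / (2·tan(α/2)).
With d = 21.8962 mm and α/2 = 45.05°, tan(α/2) ≈ 1.00175, so f ≈ 21.8962 / 2.00349 ≈ 10.9290 mm.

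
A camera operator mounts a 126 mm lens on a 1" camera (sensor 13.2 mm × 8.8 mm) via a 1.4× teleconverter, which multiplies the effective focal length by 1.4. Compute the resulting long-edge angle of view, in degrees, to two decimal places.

4.29°

Effective focal length f = 126 × 1.4 = 176.4 mm.
α = 2·arctan(13.2 / (2 × 176.4)) = 2·arctan(0.03741) ≈ 4.2854°.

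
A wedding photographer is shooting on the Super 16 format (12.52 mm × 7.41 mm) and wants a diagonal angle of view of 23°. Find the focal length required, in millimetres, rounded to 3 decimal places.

Sensor diagonal = √(12.52² + 7.41²) = √211.6585 ≈ 14.5485 mm.
From α = 2·arctan(d/2f) we get f = d / (2·tan(α/2)).
With d = 14.5485 mm and α/2 = 11.5°, tan(α/2) ≈ 0.20345, so f ≈ 14.5485 / 0.40690 ≈ 35.7541 mm.

35.754 mm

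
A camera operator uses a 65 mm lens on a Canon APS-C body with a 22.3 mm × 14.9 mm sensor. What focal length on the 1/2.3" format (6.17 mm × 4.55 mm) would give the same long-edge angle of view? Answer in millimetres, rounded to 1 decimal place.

Equal angle of view means equal width/f ratio, so f₂ = f₁ · (width₂/width₁) = 65 × 6.17/22.3.
f₂ = 65 × 0.27668 ≈ 17.984 mm.

18.0 mm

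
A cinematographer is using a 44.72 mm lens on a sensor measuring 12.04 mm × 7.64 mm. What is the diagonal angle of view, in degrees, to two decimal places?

Sensor diagonal = √(12.04² + 7.64²) = √203.3312 ≈ 14.2594 mm.
Angle of view α = 2·arctan(d/2f) with d = 14.2594 mm and f = 44.72 mm.
d/2f = 0.15943; arctan(0.15943) ≈ 9.0584°, so α ≈ 18.1169°.

18.12°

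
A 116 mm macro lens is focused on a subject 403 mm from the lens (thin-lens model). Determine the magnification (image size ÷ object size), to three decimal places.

Thin lens: 1/f = 1/dₒ + 1/dᵢ → 1/dᵢ = 1/116 − 1/403 = 0.0061393 mm⁻¹, so dᵢ ≈ 162.8850 mm.
Magnification m = dᵢ/dₒ = 162.8850/403 ≈ 0.40418.

0.404×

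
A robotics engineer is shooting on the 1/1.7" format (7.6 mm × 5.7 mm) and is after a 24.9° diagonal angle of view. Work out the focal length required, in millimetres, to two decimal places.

21.51 mm

Sensor diagonal = √(7.6² + 5.7²) = √90.2500 ≈ 9.5000 mm.
From α = 2·arctan(d/2f) we get f = d / (2·tan(α/2)).
With d = 9.5000 mm and α/2 = 12.45°, tan(α/2) ≈ 0.22078, so f ≈ 9.5000 / 0.44156 ≈ 21.5147 mm.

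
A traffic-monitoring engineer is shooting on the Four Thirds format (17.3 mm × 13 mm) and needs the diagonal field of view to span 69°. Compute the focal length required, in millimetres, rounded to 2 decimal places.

Sensor diagonal = √(17.3² + 13²) = √468.2900 ≈ 21.6400 mm.
From α = 2·arctan(d/2f) we get f = d / (2·tan(α/2)).
With d = 21.6400 mm and α/2 = 34.5°, tan(α/2) ≈ 0.68728, so f ≈ 21.6400 / 1.37456 ≈ 15.7432 mm.

15.74 mm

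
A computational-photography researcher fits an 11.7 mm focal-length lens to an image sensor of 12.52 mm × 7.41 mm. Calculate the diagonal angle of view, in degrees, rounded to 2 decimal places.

63.74°

Sensor diagonal = √(12.52² + 7.41²) = √211.6585 ≈ 14.5485 mm.
Angle of view α = 2·arctan(d/2f) with d = 14.5485 mm and f = 11.7 mm.
d/2f = 0.62173; arctan(0.62173) ≈ 31.8705°, so α ≈ 63.7409°.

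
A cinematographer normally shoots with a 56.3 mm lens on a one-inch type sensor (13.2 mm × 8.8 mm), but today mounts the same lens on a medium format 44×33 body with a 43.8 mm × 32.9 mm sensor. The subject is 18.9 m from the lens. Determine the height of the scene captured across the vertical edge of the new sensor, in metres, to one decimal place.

11.0 m

The focal length stays 56.3 mm; the relevant sensor dimension is now h = 32.9 mm. Object distance dₒ = 18.9 m = 18900 mm.
Thin-lens field height W = h·(dₒ − f)/f = 32.9 × (18900 − 56.3)/56.3 ≈ 11011.683 mm = 11.0117 m.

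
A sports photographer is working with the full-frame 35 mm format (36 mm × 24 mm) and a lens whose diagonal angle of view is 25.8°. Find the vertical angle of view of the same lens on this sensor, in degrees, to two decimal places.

Sensor diagonal = √(36² + 24²) = √1872.0000 ≈ 43.2666 mm.
From the diagonal AOV: f = 43.2666 / (2·tan(12.9°)) = 43.2666 / 0.45806 ≈ 94.4560 mm.
Vertical AOV = 2·arctan(24 / (2 × 94.4560)) = 2·arctan(0.12704) ≈ 14.4805°.

14.48°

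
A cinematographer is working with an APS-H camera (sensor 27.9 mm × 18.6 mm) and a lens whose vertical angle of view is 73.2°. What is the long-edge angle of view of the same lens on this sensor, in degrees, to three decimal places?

96.173°

From the vertical AOV: f = 18.6 / (2·tan(36.6°)) = 18.6 / 1.48533 ≈ 12.5225 mm.
Long-edge AOV = 2·arctan(27.9 / (2 × 12.5225)) = 2·arctan(1.11400) ≈ 96.1734°.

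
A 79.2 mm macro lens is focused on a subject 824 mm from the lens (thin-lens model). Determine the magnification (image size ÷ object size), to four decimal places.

Thin lens: 1/f = 1/dₒ + 1/dᵢ → 1/dᵢ = 1/79.2 − 1/824 = 0.0114127 mm⁻¹, so dᵢ ≈ 87.6219 mm.
Magnification m = dᵢ/dₒ = 87.6219/824 ≈ 0.10634.

0.1063×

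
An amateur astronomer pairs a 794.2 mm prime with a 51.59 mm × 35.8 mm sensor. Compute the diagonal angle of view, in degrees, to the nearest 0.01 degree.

Sensor diagonal = √(51.59² + 35.8²) = √3943.1681 ≈ 62.7947 mm.
Angle of view α = 2·arctan(d/2f) with d = 62.7947 mm and f = 794.2 mm.
d/2f = 0.03953; arctan(0.03953) ≈ 2.2639°, so α ≈ 4.5278°.

4.53°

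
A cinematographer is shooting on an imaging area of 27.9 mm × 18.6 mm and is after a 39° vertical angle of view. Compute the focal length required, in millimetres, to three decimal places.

26.262 mm

From α = 2·arctan(h/2f) we get f = h / (2·tan(α/2)).
With h = 18.6 mm and α/2 = 19.5°, tan(α/2) ≈ 0.35412, so f ≈ 18.6 / 0.70824 ≈ 26.2624 mm.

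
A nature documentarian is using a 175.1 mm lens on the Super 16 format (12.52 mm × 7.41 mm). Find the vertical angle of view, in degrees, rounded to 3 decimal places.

2.424°

Angle of view α = 2·arctan(h/2f) with h = 7.41 mm and f = 175.1 mm.
h/2f = 0.02116; arctan(0.02116) ≈ 1.2122°, so α ≈ 2.4243°.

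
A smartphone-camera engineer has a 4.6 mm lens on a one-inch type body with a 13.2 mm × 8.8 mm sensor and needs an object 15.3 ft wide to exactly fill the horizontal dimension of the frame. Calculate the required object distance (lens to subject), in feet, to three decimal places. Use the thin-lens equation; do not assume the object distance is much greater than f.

5.347 ft

W: 15.3 ft × 304.8 mm/ft = 4663.44 mm.
Magnification m = w/W = dᵢ/dₒ; combined with 1/f = 1/dₒ + 1/dᵢ this gives dₒ = f·(1 + W/w).
dₒ = 4.6 mm × (1 + 4663.44/13.2) = 4.6 × 354.2909 ≈ 1629.738 mm = 1629.738/304.8 ft = 5.34691 ft.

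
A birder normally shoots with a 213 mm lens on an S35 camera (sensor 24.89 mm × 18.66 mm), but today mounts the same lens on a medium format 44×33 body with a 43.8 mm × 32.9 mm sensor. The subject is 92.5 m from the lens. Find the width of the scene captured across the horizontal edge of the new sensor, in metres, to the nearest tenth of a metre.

The focal length stays 213 mm; the relevant sensor dimension is now w = 43.8 mm. Object distance dₒ = 92.5 m = 92500 mm.
Thin-lens field width W = w·(dₒ − f)/f = 43.8 × (92500 − 213)/213 ≈ 18977.327 mm = 18.9773 m.

19.0 m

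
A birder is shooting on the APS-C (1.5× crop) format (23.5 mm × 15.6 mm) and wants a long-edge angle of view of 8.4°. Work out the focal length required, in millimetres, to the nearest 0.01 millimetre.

From α = 2·arctan(w/2f) we get f = w / (2·tan(α/2)).
With w = 23.5 mm and α/2 = 4.2°, tan(α/2) ≈ 0.07344, so f ≈ 23.5 / 0.14687 ≈ 160.0046 mm.

160.00 mm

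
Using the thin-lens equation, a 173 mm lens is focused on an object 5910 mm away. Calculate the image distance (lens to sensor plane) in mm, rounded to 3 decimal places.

178.217 mm

1/dᵢ = 1/f − 1/dₒ = 1/173 − 1/5910 = 0.0056111 mm⁻¹.
dᵢ = 1/0.0056111 ≈ 178.2168 mm.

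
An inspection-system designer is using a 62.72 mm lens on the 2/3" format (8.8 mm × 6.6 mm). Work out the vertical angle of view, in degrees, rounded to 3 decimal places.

Angle of view α = 2·arctan(h/2f) with h = 6.6 mm and f = 62.72 mm.
h/2f = 0.05261; arctan(0.05261) ≈ 3.0118°, so α ≈ 6.0237°.

6.024°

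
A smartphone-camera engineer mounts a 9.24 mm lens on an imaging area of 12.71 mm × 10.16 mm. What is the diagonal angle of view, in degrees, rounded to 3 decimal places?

82.728°

Sensor diagonal = √(12.71² + 10.16²) = √264.7697 ≈ 16.2717 mm.
Angle of view α = 2·arctan(d/2f) with d = 16.2717 mm and f = 9.24 mm.
d/2f = 0.88051; arctan(0.88051) ≈ 41.3641°, so α ≈ 82.7282°.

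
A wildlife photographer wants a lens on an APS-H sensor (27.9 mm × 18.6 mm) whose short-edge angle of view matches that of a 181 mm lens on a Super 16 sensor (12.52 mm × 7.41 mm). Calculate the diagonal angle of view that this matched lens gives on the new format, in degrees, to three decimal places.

Equal short-edge AOV ⇒ f₂ = f₁ · 18.6/7.41 = 181 × 2.51012 ≈ 454.3320 mm.
Sensor diagonal = √(27.9² + 18.6²) = √1124.3700 ≈ 33.5316 mm.
Diagonal AOV on the new format = 2·arctan(33.5316 / (2 × 454.3320)) = 2·arctan(0.03690) ≈ 4.2268°.

4.227°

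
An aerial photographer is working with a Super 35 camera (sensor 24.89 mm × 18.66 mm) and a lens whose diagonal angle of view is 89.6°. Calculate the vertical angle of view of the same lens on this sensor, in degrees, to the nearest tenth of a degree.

61.6°

Sensor diagonal = √(24.89² + 18.66²) = √967.7077 ≈ 31.1080 mm.
From the diagonal AOV: f = 31.1080 / (2·tan(44.8°)) = 31.1080 / 1.98609 ≈ 15.6630 mm.
Vertical AOV = 2·arctan(18.66 / (2 × 15.6630)) = 2·arctan(0.59567) ≈ 61.5622°.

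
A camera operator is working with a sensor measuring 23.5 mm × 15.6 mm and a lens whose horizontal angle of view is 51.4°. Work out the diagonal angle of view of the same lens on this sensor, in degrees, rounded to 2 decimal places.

From the horizontal AOV: f = 23.5 / (2·tan(25.7°)) = 23.5 / 0.96253 ≈ 24.4147 mm.
Sensor diagonal = √(23.5² + 15.6²) = √795.6100 ≈ 28.2066 mm.
Diagonal AOV = 2·arctan(28.2066 / (2 × 24.4147)) = 2·arctan(0.57766) ≈ 60.0262°.

60.03°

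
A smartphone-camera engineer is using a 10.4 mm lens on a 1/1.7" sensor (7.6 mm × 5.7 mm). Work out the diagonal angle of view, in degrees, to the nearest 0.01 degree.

Sensor diagonal = √(7.6² + 5.7²) = √90.2500 ≈ 9.5000 mm.
Angle of view α = 2·arctan(d/2f) with d = 9.5000 mm and f = 10.4 mm.
d/2f = 0.45673; arctan(0.45673) ≈ 24.5476°, so α ≈ 49.0953°.

49.10°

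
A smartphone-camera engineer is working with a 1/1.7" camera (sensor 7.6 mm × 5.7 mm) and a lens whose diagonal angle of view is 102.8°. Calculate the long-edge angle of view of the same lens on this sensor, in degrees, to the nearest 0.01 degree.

90.12°

Sensor diagonal = √(7.6² + 5.7²) = √90.2500 ≈ 9.5000 mm.
From the diagonal AOV: f = 9.5000 / (2·tan(51.4°)) = 9.5000 / 2.50536 ≈ 3.7919 mm.
Long-edge AOV = 2·arctan(7.6 / (2 × 3.7919)) = 2·arctan(1.00214) ≈ 90.1226°.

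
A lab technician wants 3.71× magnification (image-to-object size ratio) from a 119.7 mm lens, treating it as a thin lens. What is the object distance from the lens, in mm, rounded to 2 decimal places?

With m = dᵢ/dₒ and 1/f = 1/dₒ + 1/dᵢ, substituting dᵢ = m·dₒ gives 1/f = (1 + 1/m)/dₒ, hence dₒ = f·(1 + 1/m).
dₒ = 119.7 × (1 + 1/3.71) = 119.7 × 1.26954 ≈ 151.964 mm.

151.96 mm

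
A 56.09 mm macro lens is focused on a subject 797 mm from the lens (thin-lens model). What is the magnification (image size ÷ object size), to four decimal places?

0.0757×

Thin lens: 1/f = 1/dₒ + 1/dᵢ → 1/dᵢ = 1/56.09 − 1/797 = 0.0165738 mm⁻¹, so dᵢ ≈ 60.3362 mm.
Magnification m = dᵢ/dₒ = 60.3362/797 ≈ 0.07570.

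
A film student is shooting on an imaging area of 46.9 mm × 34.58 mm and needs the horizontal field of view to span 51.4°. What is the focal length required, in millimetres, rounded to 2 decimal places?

From α = 2·arctan(w/2f) we get f = w / (2·tan(α/2)).
With w = 46.9 mm and α/2 = 25.7°, tan(α/2) ≈ 0.48127, so f ≈ 46.9 / 0.96253 ≈ 48.7255 mm.

48.73 mm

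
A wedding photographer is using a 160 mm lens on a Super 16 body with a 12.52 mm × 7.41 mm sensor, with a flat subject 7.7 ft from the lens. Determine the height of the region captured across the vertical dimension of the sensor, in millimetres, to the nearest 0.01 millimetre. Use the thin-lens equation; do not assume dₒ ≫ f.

101.28 mm

dₒ: 7.7 ft × 304.8 mm/ft = 2346.96 mm.
Similar triangles through the lens centre give W/dₒ = h/dᵢ; with 1/f = 1/dₒ + 1/dᵢ this gives W = h·(dₒ − f)/f.
W = 7.41 mm × (2346.96 − 160) / 160 = 7.41 × 13.6685 ≈ 101.284 mm.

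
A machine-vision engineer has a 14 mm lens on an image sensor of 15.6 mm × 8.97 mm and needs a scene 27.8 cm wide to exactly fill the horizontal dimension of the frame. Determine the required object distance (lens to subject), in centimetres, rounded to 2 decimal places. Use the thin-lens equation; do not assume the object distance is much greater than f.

26.35 cm

W: 27.8 cm = 278 mm.
Magnification m = w/W = dᵢ/dₒ; combined with 1/f = 1/dₒ + 1/dᵢ this gives dₒ = f·(1 + W/w).
dₒ = 14 mm × (1 + 278/15.6) = 14 × 18.8205 ≈ 263.487 mm = 26.3487 cm.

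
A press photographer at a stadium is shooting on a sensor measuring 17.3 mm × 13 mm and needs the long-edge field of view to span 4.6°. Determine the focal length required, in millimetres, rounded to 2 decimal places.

215.37 mm

From α = 2·arctan(w/2f) we get f = w / (2·tan(α/2)).
With w = 17.3 mm and α/2 = 2.3°, tan(α/2) ≈ 0.04016, so f ≈ 17.3 / 0.08033 ≈ 215.3662 mm.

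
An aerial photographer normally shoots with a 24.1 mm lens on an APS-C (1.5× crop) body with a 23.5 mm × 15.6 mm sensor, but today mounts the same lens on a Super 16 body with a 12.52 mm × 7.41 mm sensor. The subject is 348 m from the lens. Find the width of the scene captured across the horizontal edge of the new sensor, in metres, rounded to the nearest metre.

The focal length stays 24.1 mm; the relevant sensor dimension is now w = 12.52 mm. Object distance dₒ = 348 m = 348000 mm.
Thin-lens field width W = w·(dₒ − f)/f = 12.52 × (348000 − 24.1)/24.1 ≈ 180774.202 mm = 180.774 m.

181 m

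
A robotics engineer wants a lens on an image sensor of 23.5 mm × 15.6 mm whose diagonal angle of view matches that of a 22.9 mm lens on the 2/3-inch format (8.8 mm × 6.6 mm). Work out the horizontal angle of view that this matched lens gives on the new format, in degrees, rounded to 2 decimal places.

Sensor diagonal = √(8.8² + 6.6²) = √121.0000 ≈ 11.0000 mm.
Sensor diagonal = √(23.5² + 15.6²) = √795.6100 ≈ 28.2066 mm.
Equal diagonal AOV ⇒ f₂ = f₁ · 28.2066/11.0000 = 22.9 × 2.56423 ≈ 58.7209 mm.
Horizontal AOV on the new format = 2·arctan(23.5 / (2 × 58.7209)) = 2·arctan(0.20010) ≈ 22.6308°.

22.63°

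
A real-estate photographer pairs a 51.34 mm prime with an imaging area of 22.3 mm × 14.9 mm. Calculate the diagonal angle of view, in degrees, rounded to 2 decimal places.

29.28°

Sensor diagonal = √(22.3² + 14.9²) = √719.3000 ≈ 26.8198 mm.
Angle of view α = 2·arctan(d/2f) with d = 26.8198 mm and f = 51.34 mm.
d/2f = 0.26120; arctan(0.26120) ≈ 14.6385°, so α ≈ 29.2769°.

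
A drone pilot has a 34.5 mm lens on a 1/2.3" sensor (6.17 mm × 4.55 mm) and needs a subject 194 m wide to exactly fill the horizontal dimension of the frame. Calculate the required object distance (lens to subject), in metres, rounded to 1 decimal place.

1084.8 m

W: 194 m = 194000 mm.
Magnification m = w/W = dᵢ/dₒ; combined with 1/f = 1/dₒ + 1/dᵢ this gives dₒ = f·(1 + W/w).
dₒ = 34.5 mm × (1 + 194000/6.17) = 34.5 × 31443.4635 ≈ 1084799.492 mm = 1084.8 m.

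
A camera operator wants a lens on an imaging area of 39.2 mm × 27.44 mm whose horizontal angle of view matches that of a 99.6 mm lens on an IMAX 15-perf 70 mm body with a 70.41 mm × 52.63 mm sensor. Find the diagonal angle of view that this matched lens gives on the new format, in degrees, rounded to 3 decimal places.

Equal horizontal AOV ⇒ f₂ = f₁ · 39.2/70.41 = 99.6 × 0.55674 ≈ 55.4512 mm.
Sensor diagonal = √(39.2² + 27.44²) = √2289.5936 ≈ 47.8497 mm.
Diagonal AOV on the new format = 2·arctan(47.8497 / (2 × 55.4512)) = 2·arctan(0.43146) ≈ 46.6763°.

46.676°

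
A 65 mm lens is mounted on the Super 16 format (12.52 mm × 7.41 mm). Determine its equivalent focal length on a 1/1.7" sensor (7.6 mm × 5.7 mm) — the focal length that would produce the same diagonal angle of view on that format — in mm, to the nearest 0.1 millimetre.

Sensor diagonal = √(12.52² + 7.41²) = √211.6585 ≈ 14.5485 mm.
Sensor diagonal = √(7.6² + 5.7²) = √90.2500 ≈ 9.5000 mm.
Equal angle of view means equal diagonal/f ratio, so f₂ = f₁ · (diagonal₂/diagonal₁) = 65 × 9.5000/14.5485.
f₂ = 65 × 0.65299 ≈ 42.444 mm.

42.4 mm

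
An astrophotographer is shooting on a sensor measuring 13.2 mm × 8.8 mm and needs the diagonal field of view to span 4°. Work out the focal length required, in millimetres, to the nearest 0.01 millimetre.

227.15 mm

Sensor diagonal = √(13.2² + 8.8²) = √251.6800 ≈ 15.8644 mm.
From α = 2·arctan(d/2f) we get f = d / (2·tan(α/2)).
With d = 15.8644 mm and α/2 = 2°, tan(α/2) ≈ 0.03492, so f ≈ 15.8644 / 0.06984 ≈ 227.1489 mm.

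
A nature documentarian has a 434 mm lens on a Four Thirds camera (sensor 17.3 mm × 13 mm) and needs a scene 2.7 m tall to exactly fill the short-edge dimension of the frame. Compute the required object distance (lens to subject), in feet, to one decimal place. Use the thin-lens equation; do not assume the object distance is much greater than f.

W: 2.7 m = 2700 mm.
Magnification m = h/W = dᵢ/dₒ; combined with 1/f = 1/dₒ + 1/dᵢ this gives dₒ = f·(1 + W/h).
dₒ = 434 mm × (1 + 2700/13) = 434 × 208.6923 ≈ 90572.462 mm = 90572.462/304.8 ft = 297.154 ft.

297.2 ft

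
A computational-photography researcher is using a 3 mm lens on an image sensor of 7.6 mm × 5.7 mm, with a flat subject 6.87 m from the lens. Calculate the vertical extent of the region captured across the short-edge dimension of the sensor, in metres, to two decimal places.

13.05 m

dₒ: 6.87 m = 6870 mm.
Similar triangles through the lens centre give W/dₒ = h/dᵢ; with 1/f = 1/dₒ + 1/dᵢ this gives W = h·(dₒ − f)/f.
W = 5.7 mm × (6870 − 3) / 3 = 5.7 × 2289.0000 ≈ 13047.300 mm = 13.0473 m.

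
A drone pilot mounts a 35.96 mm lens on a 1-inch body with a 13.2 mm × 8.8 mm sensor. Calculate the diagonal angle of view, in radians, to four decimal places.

Sensor diagonal = √(13.2² + 8.8²) = √251.6800 ≈ 15.8644 mm.
Angle of view α = 2·arctan(d/2f) with d = 15.8644 mm and f = 35.96 mm.
d/2f = 0.22058; arctan(0.22058) ≈ 0.2171 rad, so α ≈ 0.4342 rad.

0.4342 rad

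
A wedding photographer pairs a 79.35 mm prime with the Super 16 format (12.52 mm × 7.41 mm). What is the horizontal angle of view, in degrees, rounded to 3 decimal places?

Angle of view α = 2·arctan(w/2f) with w = 12.52 mm and f = 79.35 mm.
w/2f = 0.07889; arctan(0.07889) ≈ 4.5108°, so α ≈ 9.0216°.

9.022°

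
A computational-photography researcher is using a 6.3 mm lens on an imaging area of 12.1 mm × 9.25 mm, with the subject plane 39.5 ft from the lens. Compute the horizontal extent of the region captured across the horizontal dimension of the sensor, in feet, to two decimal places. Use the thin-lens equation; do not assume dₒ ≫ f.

dₒ: 39.5 ft × 304.8 mm/ft = 12039.60 mm.
Similar triangles through the lens centre give W/dₒ = w/dᵢ; with 1/f = 1/dₒ + 1/dᵢ this gives W = w·(dₒ − f)/f.
W = 12.1 mm × (12039.6 − 6.3) / 6.3 = 12.1 × 1910.0476 ≈ 23111.575 mm = 23111.575/304.8 ft = 75.8254 ft.

75.83 ft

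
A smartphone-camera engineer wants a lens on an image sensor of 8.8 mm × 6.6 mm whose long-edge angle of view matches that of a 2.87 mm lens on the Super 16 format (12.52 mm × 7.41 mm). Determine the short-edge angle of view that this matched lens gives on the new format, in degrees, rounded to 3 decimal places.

117.126°

Equal long-edge AOV ⇒ f₂ = f₁ · 8.8/12.52 = 2.87 × 0.70288 ≈ 2.0173 mm.
Short-edge AOV on the new format = 2·arctan(6.6 / (2 × 2.0173)) = 2·arctan(1.63589) ≈ 117.1261°.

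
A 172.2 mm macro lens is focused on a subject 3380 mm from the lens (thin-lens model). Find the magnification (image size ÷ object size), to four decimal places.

Thin lens: 1/f = 1/dₒ + 1/dᵢ → 1/dᵢ = 1/172.2 − 1/3380 = 0.0055113 mm⁻¹, so dᵢ ≈ 181.4440 mm.
Magnification m = dᵢ/dₒ = 181.4440/3380 ≈ 0.05368.

0.0537×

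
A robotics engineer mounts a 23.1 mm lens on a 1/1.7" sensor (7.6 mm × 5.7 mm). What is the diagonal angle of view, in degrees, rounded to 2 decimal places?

23.24°

Sensor diagonal = √(7.6² + 5.7²) = √90.2500 ≈ 9.5000 mm.
Angle of view α = 2·arctan(d/2f) with d = 9.5000 mm and f = 23.1 mm.
d/2f = 0.20563; arctan(0.20563) ≈ 11.6196°, so α ≈ 23.2393°.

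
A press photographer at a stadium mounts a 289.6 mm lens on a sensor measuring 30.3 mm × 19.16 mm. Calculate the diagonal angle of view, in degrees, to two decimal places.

7.08°

Sensor diagonal = √(30.3² + 19.16²) = √1285.1956 ≈ 35.8496 mm.
Angle of view α = 2·arctan(d/2f) with d = 35.8496 mm and f = 289.6 mm.
d/2f = 0.06190; arctan(0.06190) ≈ 3.5418°, so α ≈ 7.0836°.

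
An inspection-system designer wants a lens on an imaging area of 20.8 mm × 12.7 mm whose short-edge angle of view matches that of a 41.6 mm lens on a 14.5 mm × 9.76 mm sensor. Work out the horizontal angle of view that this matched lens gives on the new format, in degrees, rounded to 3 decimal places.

21.751°

Equal short-edge AOV ⇒ f₂ = f₁ · 12.7/9.76 = 41.6 × 1.30123 ≈ 54.1311 mm.
Horizontal AOV on the new format = 2·arctan(20.8 / (2 × 54.1311)) = 2·arctan(0.19213) ≈ 21.7510°.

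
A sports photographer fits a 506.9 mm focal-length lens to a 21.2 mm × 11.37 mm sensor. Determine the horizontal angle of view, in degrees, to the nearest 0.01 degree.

2.40°

Angle of view α = 2·arctan(w/2f) with w = 21.2 mm and f = 506.9 mm.
w/2f = 0.02091; arctan(0.02091) ≈ 1.1980°, so α ≈ 2.3959°.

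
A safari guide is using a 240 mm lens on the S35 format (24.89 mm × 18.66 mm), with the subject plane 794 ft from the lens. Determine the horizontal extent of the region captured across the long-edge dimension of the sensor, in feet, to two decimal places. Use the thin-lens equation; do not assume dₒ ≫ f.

dₒ: 794 ft × 304.8 mm/ft = 242011.19 mm.
Similar triangles through the lens centre give W/dₒ = w/dᵢ; with 1/f = 1/dₒ + 1/dᵢ this gives W = w·(dₒ − f)/f.
W = 24.89 mm × (242011 − 240) / 240 = 24.89 × 1007.3800 ≈ 25073.687 mm = 25073.687/304.8 ft = 82.2628 ft.

82.26 ft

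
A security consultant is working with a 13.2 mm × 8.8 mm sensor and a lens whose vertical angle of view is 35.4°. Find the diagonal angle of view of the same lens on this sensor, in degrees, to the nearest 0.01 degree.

From the vertical AOV: f = 8.8 / (2·tan(17.7°)) = 8.8 / 0.63828 ≈ 13.7870 mm.
Sensor diagonal = √(13.2² + 8.8²) = √251.6800 ≈ 15.8644 mm.
Diagonal AOV = 2·arctan(15.8644 / (2 × 13.7870)) = 2·arctan(0.57534) ≈ 59.8270°.

59.83°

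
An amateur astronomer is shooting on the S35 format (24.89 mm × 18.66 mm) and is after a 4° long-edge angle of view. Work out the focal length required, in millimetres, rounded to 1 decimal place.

From α = 2·arctan(w/2f) we get f = w / (2·tan(α/2)).
With w = 24.89 mm and α/2 = 2°, tan(α/2) ≈ 0.03492, so f ≈ 24.89 / 0.06984 ≈ 356.3782 mm.

356.4 mm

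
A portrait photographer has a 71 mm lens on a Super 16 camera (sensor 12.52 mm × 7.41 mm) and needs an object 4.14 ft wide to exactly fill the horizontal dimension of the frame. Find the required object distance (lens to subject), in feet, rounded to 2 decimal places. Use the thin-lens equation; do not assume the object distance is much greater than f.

W: 4.14 ft × 304.8 mm/ft = 1261.87 mm.
Magnification m = w/W = dᵢ/dₒ; combined with 1/f = 1/dₒ + 1/dᵢ this gives dₒ = f·(1 + W/w).
dₒ = 71 mm × (1 + 1261.87/12.52) = 71 × 101.7885 ≈ 7226.983 mm = 7226.983/304.8 ft = 23.7106 ft.

23.71 ft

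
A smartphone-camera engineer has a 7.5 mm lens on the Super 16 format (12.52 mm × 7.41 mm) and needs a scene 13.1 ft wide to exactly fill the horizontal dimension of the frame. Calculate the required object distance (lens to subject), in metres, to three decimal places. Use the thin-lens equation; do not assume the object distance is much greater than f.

W: 13.1 ft × 304.8 mm/ft = 3992.88 mm.
Magnification m = w/W = dᵢ/dₒ; combined with 1/f = 1/dₒ + 1/dᵢ this gives dₒ = f·(1 + W/w).
dₒ = 7.5 mm × (1 + 3992.88/12.52) = 7.5 × 319.9201 ≈ 2399.401 mm = 2.3994 m.

2.399 m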